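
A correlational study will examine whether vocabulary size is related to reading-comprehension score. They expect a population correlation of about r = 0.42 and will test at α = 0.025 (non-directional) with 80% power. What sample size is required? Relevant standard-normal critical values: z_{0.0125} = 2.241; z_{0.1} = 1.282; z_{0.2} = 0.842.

n = 51

Fisher's z: C = ½·ln((1+r)/(1−r)) = ½·ln(2.4483) = 0.4477.
n = ((z_{α/2} + z_β)/C)² + 3.
(2.241 + 0.842) / 0.4477 = 3.083 / 0.4477 = 6.886.
n = 6.886² + 3 = 47.42 + 3 = 50.4.
Round up.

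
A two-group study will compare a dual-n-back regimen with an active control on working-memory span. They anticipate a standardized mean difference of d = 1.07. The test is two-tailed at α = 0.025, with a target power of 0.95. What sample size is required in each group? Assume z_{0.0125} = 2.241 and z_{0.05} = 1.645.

For two independent groups with equal n: n = 2·((z_{α/2} + z_β) / d)².
z_{α/2} + z_β = 2.241 + 1.645 = 3.886.
n = 2 × (3.886 / 1.07)² = 2 × 3.632² = 2 × 13.19 = 26.4.
Round up to the next whole participant.

n = 27 per group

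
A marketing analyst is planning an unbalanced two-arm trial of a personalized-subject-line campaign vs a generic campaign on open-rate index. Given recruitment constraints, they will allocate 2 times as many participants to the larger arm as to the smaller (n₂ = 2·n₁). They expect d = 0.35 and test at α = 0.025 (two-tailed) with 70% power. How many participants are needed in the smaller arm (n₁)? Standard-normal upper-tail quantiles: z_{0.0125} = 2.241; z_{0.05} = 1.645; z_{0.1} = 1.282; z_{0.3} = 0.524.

With allocation ratio k = n₂/n₁ = 2, Var(x̄₁−x̄₂) = σ²(1/n₁ + 1/(k·n₁)) = σ²·(k+1)/(k·n₁).
So n₁ = (1 + 1/k)·((z_{α/2} + z_β)/d)² = 1.500 × (2.765/0.35)².
n₁ = 1.500 × 62.41 = 93.6.
Round up: n₁ = 94, giving n₂ = 2 × 94 = 188.

n₁ = 94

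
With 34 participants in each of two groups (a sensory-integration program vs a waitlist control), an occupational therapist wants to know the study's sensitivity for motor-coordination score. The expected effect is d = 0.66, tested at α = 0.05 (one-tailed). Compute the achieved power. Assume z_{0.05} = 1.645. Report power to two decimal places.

For two equal groups, power = Φ(d·√(n/2) − z_{α}).
d·√(n/2) = 0.66 × √(34/2) = 0.66 × 4.123 = 2.721.
z_β = 2.721 − 1.645 = 1.076.
Power = Φ(1.076) = 0.859.

power ≈ 0.86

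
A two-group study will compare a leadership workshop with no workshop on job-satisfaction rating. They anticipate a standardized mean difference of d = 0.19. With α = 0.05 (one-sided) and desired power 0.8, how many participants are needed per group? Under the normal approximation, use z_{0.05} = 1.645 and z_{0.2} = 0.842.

For two independent groups with equal n: n = 2·((z_{α} + z_β) / d)².
z_{α} + z_β = 1.645 + 0.842 = 2.487.
n = 2 × (2.487 / 0.19)² = 2 × 13.089² = 2 × 171.33 = 342.7.
Round up to the next whole participant.

n = 343 per group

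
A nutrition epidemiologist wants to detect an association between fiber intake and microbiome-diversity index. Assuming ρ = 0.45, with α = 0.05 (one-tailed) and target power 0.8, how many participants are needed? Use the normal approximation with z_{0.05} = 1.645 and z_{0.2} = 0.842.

Fisher's z: C = ½·ln((1+r)/(1−r)) = ½·ln(2.6364) = 0.4847.
n = ((z_{α} + z_β)/C)² + 3.
(1.645 + 0.842) / 0.4847 = 2.487 / 0.4847 = 5.131.
n = 5.131² + 3 = 26.33 + 3 = 29.3.
Round up.

n = 30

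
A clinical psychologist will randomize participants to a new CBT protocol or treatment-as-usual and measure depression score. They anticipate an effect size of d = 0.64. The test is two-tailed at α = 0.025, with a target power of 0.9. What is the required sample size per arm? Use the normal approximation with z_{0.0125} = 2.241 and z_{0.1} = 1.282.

n = 61 per group

For two independent groups with equal n: n = 2·((z_{α/2} + z_β) / d)².
z_{α/2} + z_β = 2.241 + 1.282 = 3.523.
n = 2 × (3.523 / 0.64)² = 2 × 5.505² = 2 × 30.30 = 60.6.
Round up to the next whole participant.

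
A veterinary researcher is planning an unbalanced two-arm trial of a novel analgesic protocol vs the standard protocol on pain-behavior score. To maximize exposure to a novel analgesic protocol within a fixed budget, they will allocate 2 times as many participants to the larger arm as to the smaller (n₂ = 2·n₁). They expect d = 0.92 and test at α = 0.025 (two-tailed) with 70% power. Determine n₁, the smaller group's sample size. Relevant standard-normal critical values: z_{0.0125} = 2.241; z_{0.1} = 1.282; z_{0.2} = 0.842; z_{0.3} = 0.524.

With allocation ratio k = n₂/n₁ = 2, Var(x̄₁−x̄₂) = σ²(1/n₁ + 1/(k·n₁)) = σ²·(k+1)/(k·n₁).
So n₁ = (1 + 1/k)·((z_{α/2} + z_β)/d)² = 1.500 × (2.765/0.92)².
n₁ = 1.500 × 9.03 = 13.5.
Round up: n₁ = 14, giving n₂ = 2 × 14 = 28.

n₁ = 14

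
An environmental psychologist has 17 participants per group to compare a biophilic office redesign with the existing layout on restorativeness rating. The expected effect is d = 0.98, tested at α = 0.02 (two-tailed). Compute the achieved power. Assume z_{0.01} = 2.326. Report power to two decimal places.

For two equal groups, power = Φ(d·√(n/2) − z_{α/2}).
d·√(n/2) = 0.98 × √(17/2) = 0.98 × 2.915 = 2.857.
z_β = 2.857 − 2.326 = 0.531.
Power = Φ(0.531) = 0.702.

power ≈ 0.70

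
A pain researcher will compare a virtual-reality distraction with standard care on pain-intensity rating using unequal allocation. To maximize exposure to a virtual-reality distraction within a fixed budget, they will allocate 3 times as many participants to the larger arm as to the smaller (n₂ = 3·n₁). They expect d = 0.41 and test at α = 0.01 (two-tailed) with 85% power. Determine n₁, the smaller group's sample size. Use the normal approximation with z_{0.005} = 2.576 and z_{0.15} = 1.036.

With allocation ratio k = n₂/n₁ = 3, Var(x̄₁−x̄₂) = σ²(1/n₁ + 1/(k·n₁)) = σ²·(k+1)/(k·n₁).
So n₁ = (1 + 1/k)·((z_{α/2} + z_β)/d)² = 1.333 × (3.612/0.41)².
n₁ = 1.333 × 77.61 = 103.5.
Round up: n₁ = 104, giving n₂ = 3 × 104 = 312.

n₁ = 104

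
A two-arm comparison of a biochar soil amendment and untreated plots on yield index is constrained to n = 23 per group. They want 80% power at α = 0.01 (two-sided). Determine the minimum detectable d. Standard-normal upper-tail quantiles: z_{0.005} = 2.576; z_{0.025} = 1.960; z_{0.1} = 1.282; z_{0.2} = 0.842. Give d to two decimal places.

d_min ≈ 1.01

For two independent groups of n = 23 each: d_min = (z_{α/2} + z_β)·√(2/n).
z-sum = 2.576 + 0.842 = 3.418.
d_min = 3.418 × √(2/23) = 3.418 × 0.2949 = 1.008.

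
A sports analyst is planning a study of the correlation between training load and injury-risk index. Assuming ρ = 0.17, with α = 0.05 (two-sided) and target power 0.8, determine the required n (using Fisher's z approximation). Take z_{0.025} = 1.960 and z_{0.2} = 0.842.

n = 270

Fisher's z: C = ½·ln((1+r)/(1−r)) = ½·ln(1.4096) = 0.1717.
n = ((z_{α/2} + z_β)/C)² + 3.
(1.960 + 0.842) / 0.1717 = 2.802 / 0.1717 = 16.319.
n = 16.319² + 3 = 266.32 + 3 = 269.3.
Round up.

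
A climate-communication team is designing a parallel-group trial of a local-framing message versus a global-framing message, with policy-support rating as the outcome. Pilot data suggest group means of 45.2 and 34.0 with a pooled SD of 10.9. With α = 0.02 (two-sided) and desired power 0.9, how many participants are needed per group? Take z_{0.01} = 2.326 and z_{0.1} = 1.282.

Cohen's d = |M₁ − M₂| / SD_pooled = |45.2 − 34.0| / 10.9 = 11.2 / 10.9 = 1.028.
For two independent groups with equal n: n = 2·((z_{α/2} + z_β) / d)².
z_{α/2} + z_β = 2.326 + 1.282 = 3.608.
n = 2 × (3.608 / 1.028)² = 2 × 3.510² = 2 × 12.32 = 24.6.
Round up to the next whole participant.

n = 25 per group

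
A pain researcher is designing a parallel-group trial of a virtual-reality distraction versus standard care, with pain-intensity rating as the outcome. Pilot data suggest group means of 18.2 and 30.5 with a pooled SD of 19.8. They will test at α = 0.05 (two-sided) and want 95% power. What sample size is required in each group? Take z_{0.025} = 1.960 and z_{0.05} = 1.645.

n = 68 per group

Cohen's d = |M₁ − M₂| / SD_pooled = |18.2 − 30.5| / 19.8 = 12.3 / 19.8 = 0.621.
For two independent groups with equal n: n = 2·((z_{α/2} + z_β) / d)².
z_{α/2} + z_β = 1.960 + 1.645 = 3.605.
n = 2 × (3.605 / 0.621)² = 2 × 5.805² = 2 × 33.70 = 67.4.
Round up to the next whole participant.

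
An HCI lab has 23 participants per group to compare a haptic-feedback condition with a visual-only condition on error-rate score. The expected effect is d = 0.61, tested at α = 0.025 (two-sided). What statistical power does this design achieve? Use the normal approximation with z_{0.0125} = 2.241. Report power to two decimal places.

power ≈ 0.43

For two equal groups, power = Φ(d·√(n/2) − z_{α/2}).
d·√(n/2) = 0.61 × √(23/2) = 0.61 × 3.391 = 2.069.
z_β = 2.069 − 2.241 = -0.172.
Power = Φ(-0.172) = 0.432.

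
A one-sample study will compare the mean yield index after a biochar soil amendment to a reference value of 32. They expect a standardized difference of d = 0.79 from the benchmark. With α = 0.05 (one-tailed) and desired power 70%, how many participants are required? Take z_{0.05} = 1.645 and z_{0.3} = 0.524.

For a one-sample test: n = ((z_{α} + z_β) / d)².
z_{α} + z_β = 1.645 + 0.524 = 2.169.
n = (2.169 / 0.79)² = 2.746² = 7.54.
Round up.

n = 8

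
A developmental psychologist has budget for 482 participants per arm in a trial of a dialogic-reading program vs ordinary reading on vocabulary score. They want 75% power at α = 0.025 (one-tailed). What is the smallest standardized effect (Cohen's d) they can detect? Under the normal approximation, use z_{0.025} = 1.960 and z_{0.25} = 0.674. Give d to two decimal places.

For two independent groups of n = 482 each: d_min = (z_{α} + z_β)·√(2/n).
z-sum = 1.960 + 0.674 = 2.634.
d_min = 2.634 × √(2/482) = 2.634 × 0.0644 = 0.170.

d_min ≈ 0.17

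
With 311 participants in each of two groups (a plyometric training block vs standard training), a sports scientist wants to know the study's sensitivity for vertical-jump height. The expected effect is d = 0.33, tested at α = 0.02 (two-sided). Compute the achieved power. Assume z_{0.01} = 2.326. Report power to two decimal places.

power ≈ 0.96

For two equal groups, power = Φ(d·√(n/2) − z_{α/2}).
d·√(n/2) = 0.33 × √(311/2) = 0.33 × 12.470 = 4.115.
z_β = 4.115 − 2.326 = 1.789.
Power = Φ(1.789) = 0.963.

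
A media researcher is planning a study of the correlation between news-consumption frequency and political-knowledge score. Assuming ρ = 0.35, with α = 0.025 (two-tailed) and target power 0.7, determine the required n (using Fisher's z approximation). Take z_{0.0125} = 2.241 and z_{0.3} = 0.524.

n = 61

Fisher's z: C = ½·ln((1+r)/(1−r)) = ½·ln(2.0769) = 0.3654.
n = ((z_{α/2} + z_β)/C)² + 3.
(2.241 + 0.524) / 0.3654 = 2.765 / 0.3654 = 7.567.
n = 7.567² + 3 = 57.26 + 3 = 60.3.
Round up.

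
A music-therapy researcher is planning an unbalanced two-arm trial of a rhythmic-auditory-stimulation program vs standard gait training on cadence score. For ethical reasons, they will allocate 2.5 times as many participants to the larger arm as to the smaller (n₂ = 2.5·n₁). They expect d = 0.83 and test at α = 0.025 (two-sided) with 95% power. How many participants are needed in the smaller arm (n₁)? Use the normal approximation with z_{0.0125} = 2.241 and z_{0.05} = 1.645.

n₁ = 31

With allocation ratio k = n₂/n₁ = 2.5, Var(x̄₁−x̄₂) = σ²(1/n₁ + 1/(k·n₁)) = σ²·(k+1)/(k·n₁).
So n₁ = (1 + 1/k)·((z_{α/2} + z_β)/d)² = 1.400 × (3.886/0.83)².
n₁ = 1.400 × 21.92 = 30.7.
Round up: n₁ = 31, giving n₂ = ⌈2.5 × 31⌉ = ⌈77.5⌉ = 78.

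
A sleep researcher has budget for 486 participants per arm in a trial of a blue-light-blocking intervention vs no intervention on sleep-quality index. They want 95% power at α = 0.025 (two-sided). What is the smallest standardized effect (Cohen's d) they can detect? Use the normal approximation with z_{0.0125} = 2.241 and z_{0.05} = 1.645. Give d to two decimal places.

d_min ≈ 0.25

For two independent groups of n = 486 each: d_min = (z_{α/2} + z_β)·√(2/n).
z-sum = 2.241 + 1.645 = 3.886.
d_min = 3.886 × √(2/486) = 3.886 × 0.0642 = 0.249.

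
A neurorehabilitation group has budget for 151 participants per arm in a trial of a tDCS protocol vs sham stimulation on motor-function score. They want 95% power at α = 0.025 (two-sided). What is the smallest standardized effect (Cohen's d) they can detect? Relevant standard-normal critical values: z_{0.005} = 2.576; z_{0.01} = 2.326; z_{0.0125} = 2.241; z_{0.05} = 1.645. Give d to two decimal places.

d_min ≈ 0.45

For two independent groups of n = 151 each: d_min = (z_{α/2} + z_β)·√(2/n).
z-sum = 2.241 + 1.645 = 3.886.
d_min = 3.886 × √(2/151) = 3.886 × 0.1151 = 0.447.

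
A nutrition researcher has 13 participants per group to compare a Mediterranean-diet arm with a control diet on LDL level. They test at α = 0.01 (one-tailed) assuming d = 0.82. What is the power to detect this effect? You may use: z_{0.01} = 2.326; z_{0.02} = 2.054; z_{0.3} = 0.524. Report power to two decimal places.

power ≈ 0.41

For two equal groups, power = Φ(d·√(n/2) − z_{α}).
d·√(n/2) = 0.82 × √(13/2) = 0.82 × 2.550 = 2.091.
z_β = 2.091 − 2.326 = -0.235.
Power = Φ(-0.235) = 0.407.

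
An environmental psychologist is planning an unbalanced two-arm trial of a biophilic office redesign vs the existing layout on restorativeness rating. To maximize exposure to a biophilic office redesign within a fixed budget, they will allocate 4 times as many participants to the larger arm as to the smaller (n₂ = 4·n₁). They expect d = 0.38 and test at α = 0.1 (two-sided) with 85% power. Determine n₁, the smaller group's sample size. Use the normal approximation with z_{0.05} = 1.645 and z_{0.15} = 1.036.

With allocation ratio k = n₂/n₁ = 4, Var(x̄₁−x̄₂) = σ²(1/n₁ + 1/(k·n₁)) = σ²·(k+1)/(k·n₁).
So n₁ = (1 + 1/k)·((z_{α/2} + z_β)/d)² = 1.250 × (2.681/0.38)².
n₁ = 1.250 × 49.78 = 62.2.
Round up: n₁ = 63, giving n₂ = 4 × 63 = 252.

n₁ = 63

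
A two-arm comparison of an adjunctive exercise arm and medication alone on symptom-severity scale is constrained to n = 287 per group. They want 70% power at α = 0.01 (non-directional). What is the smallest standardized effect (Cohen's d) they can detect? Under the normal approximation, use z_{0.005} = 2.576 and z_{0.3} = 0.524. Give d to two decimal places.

d_min ≈ 0.26

For two independent groups of n = 287 each: d_min = (z_{α/2} + z_β)·√(2/n).
z-sum = 2.576 + 0.524 = 3.100.
d_min = 3.100 × √(2/287) = 3.100 × 0.0835 = 0.259.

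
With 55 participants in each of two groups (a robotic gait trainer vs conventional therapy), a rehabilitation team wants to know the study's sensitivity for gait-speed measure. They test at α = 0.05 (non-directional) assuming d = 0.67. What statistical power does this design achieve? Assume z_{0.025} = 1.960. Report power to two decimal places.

power ≈ 0.94

For two equal groups, power = Φ(d·√(n/2) − z_{α/2}).
d·√(n/2) = 0.67 × √(55/2) = 0.67 × 5.244 = 3.514.
z_β = 3.514 − 1.960 = 1.554.
Power = Φ(1.554) = 0.940.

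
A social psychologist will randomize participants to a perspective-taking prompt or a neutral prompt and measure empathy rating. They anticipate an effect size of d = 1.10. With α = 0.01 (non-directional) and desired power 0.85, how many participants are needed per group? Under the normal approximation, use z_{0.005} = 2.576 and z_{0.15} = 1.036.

For two independent groups with equal n: n = 2·((z_{α/2} + z_β) / d)².
z_{α/2} + z_β = 2.576 + 1.036 = 3.612.
n = 2 × (3.612 / 1.10)² = 2 × 3.284² = 2 × 10.78 = 21.6.
Round up to the next whole participant.

n = 22 per group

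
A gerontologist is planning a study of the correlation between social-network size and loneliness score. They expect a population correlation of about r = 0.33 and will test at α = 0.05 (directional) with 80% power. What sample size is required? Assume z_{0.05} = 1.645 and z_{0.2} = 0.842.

Fisher's z: C = ½·ln((1+r)/(1−r)) = ½·ln(1.9851) = 0.3428.
n = ((z_{α} + z_β)/C)² + 3.
(1.645 + 0.842) / 0.3428 = 2.487 / 0.3428 = 7.255.
n = 7.255² + 3 = 52.63 + 3 = 55.6.
Round up.

n = 56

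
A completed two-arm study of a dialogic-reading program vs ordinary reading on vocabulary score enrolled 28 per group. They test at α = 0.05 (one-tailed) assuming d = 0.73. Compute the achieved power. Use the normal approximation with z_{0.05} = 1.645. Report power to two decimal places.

For two equal groups, power = Φ(d·√(n/2) − z_{α}).
d·√(n/2) = 0.73 × √(28/2) = 0.73 × 3.742 = 2.731.
z_β = 2.731 − 1.645 = 1.086.
Power = Φ(1.086) = 0.861.

power ≈ 0.86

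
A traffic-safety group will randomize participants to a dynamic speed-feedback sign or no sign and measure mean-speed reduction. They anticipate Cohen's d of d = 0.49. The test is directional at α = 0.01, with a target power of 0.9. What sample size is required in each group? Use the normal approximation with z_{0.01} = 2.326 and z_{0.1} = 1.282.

n = 109 per group

For two independent groups with equal n: n = 2·((z_{α} + z_β) / d)².
z_{α} + z_β = 2.326 + 1.282 = 3.608.
n = 2 × (3.608 / 0.49)² = 2 × 7.363² = 2 × 54.22 = 108.4.
Round up to the next whole participant.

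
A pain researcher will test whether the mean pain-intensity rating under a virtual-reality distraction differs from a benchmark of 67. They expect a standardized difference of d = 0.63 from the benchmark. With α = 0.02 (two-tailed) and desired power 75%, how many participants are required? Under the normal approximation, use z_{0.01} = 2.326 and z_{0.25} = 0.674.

For a one-sample test: n = ((z_{α/2} + z_β) / d)².
z_{α/2} + z_β = 2.326 + 0.674 = 3.000.
n = (3.000 / 0.63)² = 4.762² = 22.68.
Round up.

n = 23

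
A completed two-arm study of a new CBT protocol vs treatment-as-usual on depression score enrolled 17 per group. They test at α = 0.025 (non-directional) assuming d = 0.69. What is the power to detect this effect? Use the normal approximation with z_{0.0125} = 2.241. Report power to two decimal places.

For two equal groups, power = Φ(d·√(n/2) − z_{α/2}).
d·√(n/2) = 0.69 × √(17/2) = 0.69 × 2.915 = 2.012.
z_β = 2.012 − 2.241 = -0.229.
Power = Φ(-0.229) = 0.409.

power ≈ 0.41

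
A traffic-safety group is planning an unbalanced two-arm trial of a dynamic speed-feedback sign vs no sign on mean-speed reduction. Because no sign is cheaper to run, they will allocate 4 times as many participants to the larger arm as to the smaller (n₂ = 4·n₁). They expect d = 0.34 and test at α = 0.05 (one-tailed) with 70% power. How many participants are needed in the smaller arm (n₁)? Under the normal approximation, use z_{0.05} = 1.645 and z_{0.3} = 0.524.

n₁ = 51

With allocation ratio k = n₂/n₁ = 4, Var(x̄₁−x̄₂) = σ²(1/n₁ + 1/(k·n₁)) = σ²·(k+1)/(k·n₁).
So n₁ = (1 + 1/k)·((z_{α} + z_β)/d)² = 1.250 × (2.169/0.34)².
n₁ = 1.250 × 40.70 = 50.9.
Round up: n₁ = 51, giving n₂ = 4 × 51 = 204.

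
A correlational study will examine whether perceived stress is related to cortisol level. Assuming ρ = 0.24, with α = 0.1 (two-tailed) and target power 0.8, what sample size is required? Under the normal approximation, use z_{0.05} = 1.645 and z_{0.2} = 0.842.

n = 107

Fisher's z: C = ½·ln((1+r)/(1−r)) = ½·ln(1.6316) = 0.2448.
n = ((z_{α/2} + z_β)/C)² + 3.
(1.645 + 0.842) / 0.2448 = 2.487 / 0.2448 = 10.159.
n = 10.159² + 3 = 103.21 + 3 = 106.2.
Round up.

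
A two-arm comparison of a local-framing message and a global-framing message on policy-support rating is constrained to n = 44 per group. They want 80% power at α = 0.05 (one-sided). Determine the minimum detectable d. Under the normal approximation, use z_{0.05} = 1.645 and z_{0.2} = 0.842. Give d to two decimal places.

For two independent groups of n = 44 each: d_min = (z_{α} + z_β)·√(2/n).
z-sum = 1.645 + 0.842 = 2.487.
d_min = 2.487 × √(2/44) = 2.487 × 0.2132 = 0.530.

d_min ≈ 0.53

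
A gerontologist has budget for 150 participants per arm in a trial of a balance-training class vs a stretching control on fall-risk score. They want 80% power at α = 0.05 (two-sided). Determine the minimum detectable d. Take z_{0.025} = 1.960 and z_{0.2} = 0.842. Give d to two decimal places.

For two independent groups of n = 150 each: d_min = (z_{α/2} + z_β)·√(2/n).
z-sum = 1.960 + 0.842 = 2.802.
d_min = 2.802 × √(2/150) = 2.802 × 0.1155 = 0.324.

d_min ≈ 0.32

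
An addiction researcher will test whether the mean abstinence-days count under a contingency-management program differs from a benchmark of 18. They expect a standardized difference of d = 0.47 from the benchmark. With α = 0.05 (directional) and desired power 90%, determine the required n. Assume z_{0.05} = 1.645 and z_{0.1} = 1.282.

For a one-sample test: n = ((z_{α} + z_β) / d)².
z_{α} + z_β = 1.645 + 1.282 = 2.927.
n = (2.927 / 0.47)² = 6.228² = 38.78.
Round up.

n = 39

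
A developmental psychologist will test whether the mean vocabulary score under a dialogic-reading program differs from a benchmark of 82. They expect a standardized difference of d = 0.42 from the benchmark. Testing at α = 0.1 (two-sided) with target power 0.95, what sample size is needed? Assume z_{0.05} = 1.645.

For a one-sample test: n = ((z_{α/2} + z_β) / d)².
z_{α/2} + z_β = 1.645 + 1.645 = 3.290.
n = (3.290 / 0.42)² = 7.833² = 61.36.
Round up.

n = 62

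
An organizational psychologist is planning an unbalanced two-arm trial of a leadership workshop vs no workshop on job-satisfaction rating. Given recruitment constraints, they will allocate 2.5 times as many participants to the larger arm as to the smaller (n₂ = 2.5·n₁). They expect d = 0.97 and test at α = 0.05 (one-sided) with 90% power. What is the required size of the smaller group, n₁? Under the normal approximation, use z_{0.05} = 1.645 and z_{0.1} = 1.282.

n₁ = 13

With allocation ratio k = n₂/n₁ = 2.5, Var(x̄₁−x̄₂) = σ²(1/n₁ + 1/(k·n₁)) = σ²·(k+1)/(k·n₁).
So n₁ = (1 + 1/k)·((z_{α} + z_β)/d)² = 1.400 × (2.927/0.97)².
n₁ = 1.400 × 9.11 = 12.7.
Round up: n₁ = 13, giving n₂ = ⌈2.5 × 13⌉ = ⌈32.5⌉ = 33.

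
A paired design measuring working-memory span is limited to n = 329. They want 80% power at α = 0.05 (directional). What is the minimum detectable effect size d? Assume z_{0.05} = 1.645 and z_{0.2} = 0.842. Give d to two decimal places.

For a single sample (or paired design) of n = 329: d_min = (z_{α} + z_β)/√n.
z-sum = 1.645 + 0.842 = 2.487.
d_min = 2.487 / √329 = 2.487 / 18.138 = 0.137.

d_min ≈ 0.14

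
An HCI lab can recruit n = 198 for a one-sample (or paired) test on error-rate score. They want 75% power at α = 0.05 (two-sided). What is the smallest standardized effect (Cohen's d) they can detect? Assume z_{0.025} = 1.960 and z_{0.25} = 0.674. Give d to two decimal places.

For a single sample (or paired design) of n = 198: d_min = (z_{α/2} + z_β)/√n.
z-sum = 1.960 + 0.674 = 2.634.
d_min = 2.634 / √198 = 2.634 / 14.071 = 0.187.

d_min ≈ 0.19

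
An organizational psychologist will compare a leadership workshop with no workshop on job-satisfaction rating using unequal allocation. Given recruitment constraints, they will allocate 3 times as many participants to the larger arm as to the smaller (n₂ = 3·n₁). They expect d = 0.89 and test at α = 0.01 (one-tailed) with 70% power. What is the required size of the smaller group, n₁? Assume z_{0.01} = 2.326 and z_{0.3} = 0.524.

n₁ = 14

With allocation ratio k = n₂/n₁ = 3, Var(x̄₁−x̄₂) = σ²(1/n₁ + 1/(k·n₁)) = σ²·(k+1)/(k·n₁).
So n₁ = (1 + 1/k)·((z_{α} + z_β)/d)² = 1.333 × (2.850/0.89)².
n₁ = 1.333 × 10.25 = 13.7.
Round up: n₁ = 14, giving n₂ = 3 × 14 = 42.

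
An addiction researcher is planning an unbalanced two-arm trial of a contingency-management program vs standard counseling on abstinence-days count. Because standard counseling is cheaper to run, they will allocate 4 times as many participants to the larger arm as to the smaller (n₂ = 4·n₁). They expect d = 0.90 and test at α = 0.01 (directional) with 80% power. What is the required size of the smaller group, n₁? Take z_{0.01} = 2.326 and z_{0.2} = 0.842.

n₁ = 16

With allocation ratio k = n₂/n₁ = 4, Var(x̄₁−x̄₂) = σ²(1/n₁ + 1/(k·n₁)) = σ²·(k+1)/(k·n₁).
So n₁ = (1 + 1/k)·((z_{α} + z_β)/d)² = 1.250 × (3.168/0.90)².
n₁ = 1.250 × 12.39 = 15.5.
Round up: n₁ = 16, giving n₂ = 4 × 16 = 64.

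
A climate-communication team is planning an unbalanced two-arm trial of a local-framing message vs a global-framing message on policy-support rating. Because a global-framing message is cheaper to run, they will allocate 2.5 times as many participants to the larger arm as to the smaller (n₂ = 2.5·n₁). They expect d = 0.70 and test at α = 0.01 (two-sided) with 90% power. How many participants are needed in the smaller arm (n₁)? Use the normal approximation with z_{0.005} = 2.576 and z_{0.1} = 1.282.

n₁ = 43

With allocation ratio k = n₂/n₁ = 2.5, Var(x̄₁−x̄₂) = σ²(1/n₁ + 1/(k·n₁)) = σ²·(k+1)/(k·n₁).
So n₁ = (1 + 1/k)·((z_{α/2} + z_β)/d)² = 1.400 × (3.858/0.70)².
n₁ = 1.400 × 30.38 = 42.5.
Round up: n₁ = 43, giving n₂ = ⌈2.5 × 43⌉ = ⌈107.5⌉ = 108.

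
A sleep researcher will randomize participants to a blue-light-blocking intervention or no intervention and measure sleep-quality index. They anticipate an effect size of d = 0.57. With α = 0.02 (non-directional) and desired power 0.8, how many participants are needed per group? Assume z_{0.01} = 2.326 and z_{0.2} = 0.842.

For two independent groups with equal n: n = 2·((z_{α/2} + z_β) / d)².
z_{α/2} + z_β = 2.326 + 0.842 = 3.168.
n = 2 × (3.168 / 0.57)² = 2 × 5.558² = 2 × 30.89 = 61.8.
Round up to the next whole participant.

n = 62 per group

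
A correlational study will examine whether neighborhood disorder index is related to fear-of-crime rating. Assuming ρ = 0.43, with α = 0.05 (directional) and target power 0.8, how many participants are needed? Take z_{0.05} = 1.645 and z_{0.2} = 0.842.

Fisher's z: C = ½·ln((1+r)/(1−r)) = ½·ln(2.5088) = 0.4599.
n = ((z_{α} + z_β)/C)² + 3.
(1.645 + 0.842) / 0.4599 = 2.487 / 0.4599 = 5.408.
n = 5.408² + 3 = 29.24 + 3 = 32.2.
Round up.

n = 33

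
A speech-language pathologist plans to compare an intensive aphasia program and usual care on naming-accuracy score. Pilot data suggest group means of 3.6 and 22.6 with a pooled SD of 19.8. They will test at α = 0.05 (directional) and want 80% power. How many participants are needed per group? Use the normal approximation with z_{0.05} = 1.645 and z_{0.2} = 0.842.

n = 14 per group

Cohen's d = |M₁ − M₂| / SD_pooled = |3.6 − 22.6| / 19.8 = 19.0 / 19.8 = 0.960.
For two independent groups with equal n: n = 2·((z_{α} + z_β) / d)².
z_{α} + z_β = 1.645 + 0.842 = 2.487.
n = 2 × (2.487 / 0.960)² = 2 × 2.591² = 2 × 6.71 = 13.4.
Round up to the next whole participant.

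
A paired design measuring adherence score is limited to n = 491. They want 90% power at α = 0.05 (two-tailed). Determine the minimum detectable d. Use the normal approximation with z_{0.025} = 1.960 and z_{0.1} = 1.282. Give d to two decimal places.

For a single sample (or paired design) of n = 491: d_min = (z_{α/2} + z_β)/√n.
z-sum = 1.960 + 1.282 = 3.242.
d_min = 3.242 / √491 = 3.242 / 22.159 = 0.146.

d_min ≈ 0.15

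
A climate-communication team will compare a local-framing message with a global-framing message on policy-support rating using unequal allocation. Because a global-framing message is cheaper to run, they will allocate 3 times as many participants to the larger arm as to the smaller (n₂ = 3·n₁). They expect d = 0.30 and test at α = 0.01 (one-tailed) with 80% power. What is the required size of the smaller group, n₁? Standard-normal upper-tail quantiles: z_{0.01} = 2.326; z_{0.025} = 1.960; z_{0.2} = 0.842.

n₁ = 149

With allocation ratio k = n₂/n₁ = 3, Var(x̄₁−x̄₂) = σ²(1/n₁ + 1/(k·n₁)) = σ²·(k+1)/(k·n₁).
So n₁ = (1 + 1/k)·((z_{α} + z_β)/d)² = 1.333 × (3.168/0.30)².
n₁ = 1.333 × 111.51 = 148.7.
Round up: n₁ = 149, giving n₂ = 3 × 149 = 447.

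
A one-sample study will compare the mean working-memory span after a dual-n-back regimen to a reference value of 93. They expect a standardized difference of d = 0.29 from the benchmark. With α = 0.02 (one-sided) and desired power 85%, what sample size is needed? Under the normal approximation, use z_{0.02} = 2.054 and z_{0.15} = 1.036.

For a one-sample test: n = ((z_{α} + z_β) / d)².
z_{α} + z_β = 2.054 + 1.036 = 3.090.
n = (3.090 / 0.29)² = 10.655² = 113.53.
Round up.

n = 114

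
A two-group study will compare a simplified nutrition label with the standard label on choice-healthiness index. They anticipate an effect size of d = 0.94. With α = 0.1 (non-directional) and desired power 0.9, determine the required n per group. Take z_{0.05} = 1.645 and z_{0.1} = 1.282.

For two independent groups with equal n: n = 2·((z_{α/2} + z_β) / d)².
z_{α/2} + z_β = 1.645 + 1.282 = 2.927.
n = 2 × (2.927 / 0.94)² = 2 × 3.114² = 2 × 9.70 = 19.4.
Round up to the next whole participant.

n = 20 per group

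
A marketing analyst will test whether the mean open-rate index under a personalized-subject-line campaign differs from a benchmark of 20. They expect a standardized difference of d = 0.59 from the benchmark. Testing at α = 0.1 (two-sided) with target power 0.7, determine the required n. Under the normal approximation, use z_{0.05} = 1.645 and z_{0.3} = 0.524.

For a one-sample test: n = ((z_{α/2} + z_β) / d)².
z_{α/2} + z_β = 1.645 + 0.524 = 2.169.
n = (2.169 / 0.59)² = 3.676² = 13.51.
Round up.

n = 14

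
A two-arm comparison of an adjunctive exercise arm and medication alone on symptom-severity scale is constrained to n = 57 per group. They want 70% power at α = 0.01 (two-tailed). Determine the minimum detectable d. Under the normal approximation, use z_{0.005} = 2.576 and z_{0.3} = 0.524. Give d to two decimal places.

For two independent groups of n = 57 each: d_min = (z_{α/2} + z_β)·√(2/n).
z-sum = 2.576 + 0.524 = 3.100.
d_min = 3.100 × √(2/57) = 3.100 × 0.1873 = 0.581.

d_min ≈ 0.58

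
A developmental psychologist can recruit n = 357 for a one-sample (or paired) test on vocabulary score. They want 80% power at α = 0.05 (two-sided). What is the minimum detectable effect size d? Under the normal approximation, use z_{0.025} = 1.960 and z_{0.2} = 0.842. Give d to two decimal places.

d_min ≈ 0.15

For a single sample (or paired design) of n = 357: d_min = (z_{α/2} + z_β)/√n.
z-sum = 1.960 + 0.842 = 2.802.
d_min = 2.802 / √357 = 2.802 / 18.894 = 0.148.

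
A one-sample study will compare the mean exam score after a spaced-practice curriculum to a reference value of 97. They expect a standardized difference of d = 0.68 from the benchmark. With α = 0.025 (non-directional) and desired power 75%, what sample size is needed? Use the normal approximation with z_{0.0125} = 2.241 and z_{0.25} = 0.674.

n = 19

For a one-sample test: n = ((z_{α/2} + z_β) / d)².
z_{α/2} + z_β = 2.241 + 0.674 = 2.915.
n = (2.915 / 0.68)² = 4.287² = 18.38.
Round up.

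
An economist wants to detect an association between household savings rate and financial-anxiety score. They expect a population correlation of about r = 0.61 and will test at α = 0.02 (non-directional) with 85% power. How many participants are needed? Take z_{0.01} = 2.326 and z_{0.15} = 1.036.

n = 26

Fisher's z: C = ½·ln((1+r)/(1−r)) = ½·ln(4.1282) = 0.7089.
n = ((z_{α/2} + z_β)/C)² + 3.
(2.326 + 1.036) / 0.7089 = 3.362 / 0.7089 = 4.743.
n = 4.743² + 3 = 22.49 + 3 = 25.5.
Round up.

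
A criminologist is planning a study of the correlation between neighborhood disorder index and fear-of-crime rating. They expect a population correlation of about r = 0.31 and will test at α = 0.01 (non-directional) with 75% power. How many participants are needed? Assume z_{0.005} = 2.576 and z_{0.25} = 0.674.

n = 106

Fisher's z: C = ½·ln((1+r)/(1−r)) = ½·ln(1.8986) = 0.3205.
n = ((z_{α/2} + z_β)/C)² + 3.
(2.576 + 0.674) / 0.3205 = 3.250 / 0.3205 = 10.140.
n = 10.140² + 3 = 102.83 + 3 = 105.8.
Round up.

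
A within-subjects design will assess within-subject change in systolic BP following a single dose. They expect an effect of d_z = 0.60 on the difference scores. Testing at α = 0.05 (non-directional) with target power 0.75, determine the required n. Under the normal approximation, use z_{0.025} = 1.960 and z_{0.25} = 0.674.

For a paired (one-sample on differences) test: n = ((z_{α/2} + z_β) / d)².
z_{α/2} + z_β = 1.960 + 0.674 = 2.634.
n = (2.634 / 0.60)² = 4.390² = 19.27.
Round up.

n = 20 pairs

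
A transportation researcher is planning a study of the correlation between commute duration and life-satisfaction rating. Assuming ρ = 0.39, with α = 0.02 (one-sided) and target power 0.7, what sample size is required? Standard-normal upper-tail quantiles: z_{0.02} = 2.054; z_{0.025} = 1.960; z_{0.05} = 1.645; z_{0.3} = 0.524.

n = 43

Fisher's z: C = ½·ln((1+r)/(1−r)) = ½·ln(2.2787) = 0.4118.
n = ((z_{α} + z_β)/C)² + 3.
(2.054 + 0.524) / 0.4118 = 2.578 / 0.4118 = 6.260.
n = 6.260² + 3 = 39.19 + 3 = 42.2.
Round up.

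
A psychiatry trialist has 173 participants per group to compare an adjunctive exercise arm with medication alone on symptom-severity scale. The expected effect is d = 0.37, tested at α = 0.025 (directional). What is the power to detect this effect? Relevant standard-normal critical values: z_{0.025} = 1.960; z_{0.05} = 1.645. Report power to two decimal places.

For two equal groups, power = Φ(d·√(n/2) − z_{α}).
d·√(n/2) = 0.37 × √(173/2) = 0.37 × 9.301 = 3.441.
z_β = 3.441 − 1.960 = 1.481.
Power = Φ(1.481) = 0.931.

power ≈ 0.93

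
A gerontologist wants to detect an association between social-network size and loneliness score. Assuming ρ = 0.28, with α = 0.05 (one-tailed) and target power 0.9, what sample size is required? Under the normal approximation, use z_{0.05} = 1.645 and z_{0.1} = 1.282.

Fisher's z: C = ½·ln((1+r)/(1−r)) = ½·ln(1.7778) = 0.2877.
n = ((z_{α} + z_β)/C)² + 3.
(1.645 + 1.282) / 0.2877 = 2.927 / 0.2877 = 10.174.
n = 10.174² + 3 = 103.51 + 3 = 106.5.
Round up.

n = 107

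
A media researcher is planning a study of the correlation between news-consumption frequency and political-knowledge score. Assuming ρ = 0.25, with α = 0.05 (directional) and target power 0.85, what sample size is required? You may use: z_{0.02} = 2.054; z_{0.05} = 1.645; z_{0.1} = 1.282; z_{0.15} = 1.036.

n = 114

Fisher's z: C = ½·ln((1+r)/(1−r)) = ½·ln(1.6667) = 0.2554.
n = ((z_{α} + z_β)/C)² + 3.
(1.645 + 1.036) / 0.2554 = 2.681 / 0.2554 = 10.497.
n = 10.497² + 3 = 110.19 + 3 = 113.2.
Round up.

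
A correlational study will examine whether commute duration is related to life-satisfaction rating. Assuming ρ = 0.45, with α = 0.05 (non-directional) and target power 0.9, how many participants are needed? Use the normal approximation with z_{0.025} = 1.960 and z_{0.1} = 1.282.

Fisher's z: C = ½·ln((1+r)/(1−r)) = ½·ln(2.6364) = 0.4847.
n = ((z_{α/2} + z_β)/C)² + 3.
(1.960 + 1.282) / 0.4847 = 3.242 / 0.4847 = 6.689.
n = 6.689² + 3 = 44.74 + 3 = 47.7.
Round up.

n = 48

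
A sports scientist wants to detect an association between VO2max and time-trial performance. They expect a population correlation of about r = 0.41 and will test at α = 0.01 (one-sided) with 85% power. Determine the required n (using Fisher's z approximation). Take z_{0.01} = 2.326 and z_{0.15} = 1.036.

n = 63

Fisher's z: C = ½·ln((1+r)/(1−r)) = ½·ln(2.3898) = 0.4356.
n = ((z_{α} + z_β)/C)² + 3.
(2.326 + 1.036) / 0.4356 = 3.362 / 0.4356 = 7.718.
n = 7.718² + 3 = 59.57 + 3 = 62.6.
Round up.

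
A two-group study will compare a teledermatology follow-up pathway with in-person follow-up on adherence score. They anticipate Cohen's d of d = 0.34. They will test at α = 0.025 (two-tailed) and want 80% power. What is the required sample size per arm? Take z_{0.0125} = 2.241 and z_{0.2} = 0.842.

For two independent groups with equal n: n = 2·((z_{α/2} + z_β) / d)².
z_{α/2} + z_β = 2.241 + 0.842 = 3.083.
n = 2 × (3.083 / 0.34)² = 2 × 9.068² = 2 × 82.22 = 164.4.
Round up to the next whole participant.

n = 165 per group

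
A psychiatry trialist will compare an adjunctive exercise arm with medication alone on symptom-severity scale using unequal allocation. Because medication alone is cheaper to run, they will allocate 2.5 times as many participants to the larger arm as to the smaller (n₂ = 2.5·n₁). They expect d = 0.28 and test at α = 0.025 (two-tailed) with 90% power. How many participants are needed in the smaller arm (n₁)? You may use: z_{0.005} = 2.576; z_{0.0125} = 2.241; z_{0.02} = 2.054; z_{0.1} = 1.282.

n₁ = 222

With allocation ratio k = n₂/n₁ = 2.5, Var(x̄₁−x̄₂) = σ²(1/n₁ + 1/(k·n₁)) = σ²·(k+1)/(k·n₁).
So n₁ = (1 + 1/k)·((z_{α/2} + z_β)/d)² = 1.400 × (3.523/0.28)².
n₁ = 1.400 × 158.31 = 221.6.
Round up: n₁ = 222, giving n₂ = 2.5 × 222 = 555.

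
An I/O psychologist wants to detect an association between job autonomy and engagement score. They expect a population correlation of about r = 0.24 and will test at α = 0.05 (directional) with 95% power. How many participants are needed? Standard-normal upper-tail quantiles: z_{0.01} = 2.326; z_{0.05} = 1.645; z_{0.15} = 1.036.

Fisher's z: C = ½·ln((1+r)/(1−r)) = ½·ln(1.6316) = 0.2448.
n = ((z_{α} + z_β)/C)² + 3.
(1.645 + 1.645) / 0.2448 = 3.290 / 0.2448 = 13.440.
n = 13.440² + 3 = 180.62 + 3 = 183.6.
Round up.

n = 184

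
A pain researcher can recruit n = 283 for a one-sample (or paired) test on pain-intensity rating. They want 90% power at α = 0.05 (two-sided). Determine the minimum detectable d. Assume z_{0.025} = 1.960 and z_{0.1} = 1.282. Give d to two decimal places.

d_min ≈ 0.19

For a single sample (or paired design) of n = 283: d_min = (z_{α/2} + z_β)/√n.
z-sum = 1.960 + 1.282 = 3.242.
d_min = 3.242 / √283 = 3.242 / 16.823 = 0.193.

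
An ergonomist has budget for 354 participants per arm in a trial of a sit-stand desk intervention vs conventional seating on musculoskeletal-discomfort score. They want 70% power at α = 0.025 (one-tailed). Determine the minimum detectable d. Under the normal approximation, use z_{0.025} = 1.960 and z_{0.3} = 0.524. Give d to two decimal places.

d_min ≈ 0.19

For two independent groups of n = 354 each: d_min = (z_{α} + z_β)·√(2/n).
z-sum = 1.960 + 0.524 = 2.484.
d_min = 2.484 × √(2/354) = 2.484 × 0.0752 = 0.187.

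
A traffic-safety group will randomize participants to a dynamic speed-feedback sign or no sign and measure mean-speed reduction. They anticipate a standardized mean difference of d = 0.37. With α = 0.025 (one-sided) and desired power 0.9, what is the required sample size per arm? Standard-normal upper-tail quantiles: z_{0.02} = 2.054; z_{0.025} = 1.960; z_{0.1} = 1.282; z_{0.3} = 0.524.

For two independent groups with equal n: n = 2·((z_{α} + z_β) / d)².
z_{α} + z_β = 1.960 + 1.282 = 3.242.
n = 2 × (3.242 / 0.37)² = 2 × 8.762² = 2 × 76.78 = 153.6.
Round up to the next whole participant.

n = 154 per group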